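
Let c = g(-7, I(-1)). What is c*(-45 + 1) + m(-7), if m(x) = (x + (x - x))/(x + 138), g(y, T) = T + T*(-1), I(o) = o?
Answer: -7/131 ≈ -0.053435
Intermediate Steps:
g(y, T) = 0 (g(y, T) = T - T = 0)
c = 0
m(x) = x/(138 + x) (m(x) = (x + 0)/(138 + x) = x/(138 + x))
c*(-45 + 1) + m(-7) = 0*(-45 + 1) - 7/(138 - 7) = 0*(-44) - 7/131 = 0 - 7*1/131 = 0 - 7/131 = -7/131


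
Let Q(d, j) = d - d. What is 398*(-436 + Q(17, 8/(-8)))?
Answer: -173528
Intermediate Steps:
Q(d, j) = 0
398*(-436 + Q(17, 8/(-8))) = 398*(-436 + 0) = 398*(-436) = -173528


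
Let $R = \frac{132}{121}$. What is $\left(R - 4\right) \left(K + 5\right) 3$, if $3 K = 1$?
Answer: $- \frac{512}{11} \approx -46.545$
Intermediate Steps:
$K = \frac{1}{3}$ ($K = \frac{1}{3} \cdot 1 = \frac{1}{3} \approx 0.33333$)
$R = \frac{12}{11}$ ($R = 132 \cdot \frac{1}{121} = \frac{12}{11} \approx 1.0909$)
$\left(R - 4\right) \left(K + 5\right) 3 = \left(\frac{12}{11} - 4\right) \left(\frac{1}{3} + 5\right) 3 = - \frac{32 \cdot \frac{16}{3} \cdot 3}{11} = \left(- \frac{32}{11}\right) 16 = - \frac{512}{11}$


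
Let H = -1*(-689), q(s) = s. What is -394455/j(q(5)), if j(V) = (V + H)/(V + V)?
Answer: -1972275/347 ≈ -5683.8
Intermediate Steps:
H = 689
j(V) = (689 + V)/(2*V) (j(V) = (V + 689)/(V + V) = (689 + V)/((2*V)) = (689 + V)*(1/(2*V)) = (689 + V)/(2*V))
-394455/j(q(5)) = -394455*10/(689 + 5) = -394455/((½)*(⅕)*694) = -394455/347/5 = -394455*5/347 = -1972275/347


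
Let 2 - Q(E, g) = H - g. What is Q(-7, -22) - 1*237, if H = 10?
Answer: -267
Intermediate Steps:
Q(E, g) = -8 + g (Q(E, g) = 2 - (10 - g) = 2 + (-10 + g) = -8 + g)
Q(-7, -22) - 1*237 = (-8 - 22) - 1*237 = -30 - 237 = -267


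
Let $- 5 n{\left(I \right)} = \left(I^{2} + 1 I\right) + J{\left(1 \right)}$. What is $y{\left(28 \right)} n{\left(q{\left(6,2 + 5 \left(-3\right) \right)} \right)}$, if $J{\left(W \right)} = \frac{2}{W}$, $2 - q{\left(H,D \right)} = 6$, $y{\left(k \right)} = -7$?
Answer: $\frac{98}{5} \approx 19.6$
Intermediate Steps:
$q{\left(H,D \right)} = -4$ ($q{\left(H,D \right)} = 2 - 6 = -4$)
$n{\left(I \right)} = - \frac{2}{5} - \frac{I}{5} - \frac{I^{2}}{5}$ ($n{\left(I \right)} = - \frac{\left(I^{2} + 1 I\right) + \frac{2}{1}}{5} = - \frac{\left(I^{2} + I\right) + 2 \cdot 1}{5} = - \frac{\left(I + I^{2}\right) + 2}{5} = - \frac{2 + I + I^{2}}{5} = - \frac{2}{5} - \frac{I}{5} - \frac{I^{2}}{5}$)
$y{\left(28 \right)} n{\left(q{\left(6,2 + 5 \left(-3\right) \right)} \right)} = - 7 \left(- \frac{2}{5} - - \frac{4}{5} - \frac{\left(-4\right)^{2}}{5}\right) = - 7 \left(- \frac{2}{5} + \frac{4}{5} - \frac{16}{5}\right) = \left(-7\right) \left(- \frac{14}{5}\right) = \frac{98}{5}$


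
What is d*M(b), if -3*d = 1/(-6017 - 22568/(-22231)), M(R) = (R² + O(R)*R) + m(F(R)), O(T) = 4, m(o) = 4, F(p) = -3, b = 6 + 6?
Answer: 4357276/401224077 ≈ 0.010860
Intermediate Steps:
b = 12
M(R) = 4 + R² + 4*R (M(R) = (R² + 4*R) + 4 = 4 + R² + 4*R)
d = 22231/401224077 (d = -1/(3*(-6017 - 22568/(-22231))) = -1/(3*(-6017 - 22568*(-1/22231))) = -1/(3*(-6017 + 22568/22231)) = -1/(3*(-133741359/22231)) = -⅓*(-22231/133741359) = 22231/401224077 ≈ 5.5408e-5)
d*M(b) = 22231*(4 + 12² + 4*12)/401224077 = 22231*(4 + 144 + 48)/401224077 = (22231/401224077)*196 = 4357276/401224077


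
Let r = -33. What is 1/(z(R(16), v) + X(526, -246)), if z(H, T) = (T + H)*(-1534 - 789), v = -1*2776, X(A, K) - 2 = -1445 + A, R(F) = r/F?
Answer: 16/103240355 ≈ 1.5498e-7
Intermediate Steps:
R(F) = -33/F
X(A, K) = -1443 + A (X(A, K) = 2 + (-1445 + A) = -1443 + A)
v = -2776
z(H, T) = -2323*H - 2323*T (z(H, T) = (H + T)*(-2323) = -2323*H - 2323*T)
1/(z(R(16), v) + X(526, -246)) = 1/((-(-76659)/16 - 2323*(-2776)) + (-1443 + 526)) = 1/((-(-76659)/16 + 6448648) - 917) = 1/((-2323*(-33/16) + 6448648) - 917) = 1/((76659/16 + 6448648) - 917) = 1/(103255027/16 - 917) = 1/(103240355/16) = 16/103240355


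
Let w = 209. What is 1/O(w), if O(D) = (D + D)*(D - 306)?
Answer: -1/40546 ≈ -2.4663e-5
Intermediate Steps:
O(D) = 2*D*(-306 + D) (O(D) = (2*D)*(-306 + D) = 2*D*(-306 + D))
1/O(w) = 1/(2*209*(-306 + 209)) = 1/(2*209*(-97)) = 1/(-40546) = -1/40546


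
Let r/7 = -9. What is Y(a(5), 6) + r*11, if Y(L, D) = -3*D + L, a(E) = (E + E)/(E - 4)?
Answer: -701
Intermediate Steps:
r = -63 (r = 7*(-9) = -63)
a(E) = 2*E/(-4 + E) (a(E) = (2*E)/(-4 + E) = 2*E/(-4 + E))
Y(L, D) = L - 3*D
Y(a(5), 6) + r*11 = (2*5/(-4 + 5) - 3*6) - 63*11 = (2*5/1 - 18) - 693 = (2*5*1 - 18) - 693 = (10 - 18) - 693 = -8 - 693 = -701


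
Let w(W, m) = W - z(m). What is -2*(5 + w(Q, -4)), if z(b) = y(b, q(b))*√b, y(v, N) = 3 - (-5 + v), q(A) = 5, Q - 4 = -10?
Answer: 2 + 48*I ≈ 2.0 + 48.0*I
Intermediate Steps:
Q = -6 (Q = 4 - 10 = -6)
y(v, N) = 8 - v (y(v, N) = 3 + (5 - v) = 8 - v)
z(b) = √b*(8 - b) (z(b) = (8 - b)*√b = √b*(8 - b))
w(W, m) = W - √m*(8 - m)
-2*(5 + w(Q, -4)) = -2*(5 + (-6 + √(-4)*(-8 - 4))) = -2*(5 + (-6 + (2*I)*(-12))) = -2*(5 + (-6 - 24*I)) = -2*(-1 - 24*I) = 2 + 48*I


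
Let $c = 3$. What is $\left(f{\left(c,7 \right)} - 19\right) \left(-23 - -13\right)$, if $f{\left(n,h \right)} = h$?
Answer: $120$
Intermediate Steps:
$\left(f{\left(c,7 \right)} - 19\right) \left(-23 - -13\right) = \left(7 - 19\right) \left(-23 - -13\right) = - 12 \left(-23 + 13\right) = \left(-12\right) \left(-10\right) = 120$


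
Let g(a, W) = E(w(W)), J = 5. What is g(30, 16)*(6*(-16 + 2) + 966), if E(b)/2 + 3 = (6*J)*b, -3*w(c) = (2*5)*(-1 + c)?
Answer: -2651292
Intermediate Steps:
w(c) = 10/3 - 10*c/3 (w(c) = -2*5*(-1 + c)/3 = -10*(-1 + c)/3 = -(-10 + 10*c)/3 = 10/3 - 10*c/3)
E(b) = -6 + 60*b (E(b) = -6 + 2*((6*5)*b) = -6 + 2*(30*b) = -6 + 60*b)
g(a, W) = 194 - 200*W (g(a, W) = -6 + 60*(10/3 - 10*W/3) = -6 + (200 - 200*W) = 194 - 200*W)
g(30, 16)*(6*(-16 + 2) + 966) = (194 - 200*16)*(6*(-16 + 2) + 966) = (194 - 3200)*(6*(-14) + 966) = -3006*(-84 + 966) = -3006*882 = -2651292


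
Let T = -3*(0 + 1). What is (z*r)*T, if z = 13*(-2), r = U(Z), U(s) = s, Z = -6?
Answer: -468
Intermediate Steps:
r = -6
T = -3 (T = -3*1 = -3)
z = -26
(z*r)*T = -26*(-6)*(-3) = 156*(-3) = -468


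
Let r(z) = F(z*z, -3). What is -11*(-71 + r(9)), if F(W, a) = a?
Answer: 814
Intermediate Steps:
r(z) = -3
-11*(-71 + r(9)) = -11*(-71 - 3) = -11*(-74) = 814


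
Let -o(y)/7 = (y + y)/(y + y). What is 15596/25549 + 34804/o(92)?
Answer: -127014032/25549 ≈ -4971.4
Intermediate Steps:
o(y) = -7 (o(y) = -7*(y + y)/(y + y) = -7*2*y/(2*y) = -7*2*y*1/(2*y) = -7*1 = -7)
15596/25549 + 34804/o(92) = 15596/25549 + 34804/(-7) = 15596*(1/25549) + 34804*(-1/7) = 15596/25549 - 4972 = -127014032/25549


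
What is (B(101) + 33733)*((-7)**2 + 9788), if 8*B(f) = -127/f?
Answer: 268118619669/808 ≈ 3.3183e+8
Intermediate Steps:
B(f) = -127/(8*f) (B(f) = (-127/f)/8 = -127/(8*f))
(B(101) + 33733)*((-7)**2 + 9788) = (-127/8/101 + 33733)*((-7)**2 + 9788) = (-127/8*1/101 + 33733)*(49 + 9788) = (-127/808 + 33733)*9837 = (27256137/808)*9837 = 268118619669/808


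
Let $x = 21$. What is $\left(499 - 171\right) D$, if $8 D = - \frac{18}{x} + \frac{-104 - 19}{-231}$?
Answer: $- \frac{1025}{77} \approx -13.312$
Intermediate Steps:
$D = - \frac{25}{616}$ ($D = \frac{- \frac{18}{21} + \frac{-104 - 19}{-231}}{8} = \frac{\left(-18\right) \frac{1}{21} + \left(-104 - 19\right) \left(- \frac{1}{231}\right)}{8} = \frac{- \frac{6}{7} - - \frac{41}{77}}{8} = \frac{- \frac{6}{7} + \frac{41}{77}}{8} = \frac{1}{8} \left(- \frac{25}{77}\right) = - \frac{25}{616} \approx -0.040584$)
$\left(499 - 171\right) D = \left(499 - 171\right) \left(- \frac{25}{616}\right) = 328 \left(- \frac{25}{616}\right) = - \frac{1025}{77}$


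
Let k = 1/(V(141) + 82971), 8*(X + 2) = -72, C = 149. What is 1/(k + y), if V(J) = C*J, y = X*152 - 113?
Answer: -103980/185604299 ≈ -0.00056022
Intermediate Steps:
X = -11 (X = -2 + (⅛)*(-72) = -2 - 9 = -11)
y = -1785 (y = -11*152 - 113 = -1672 - 113 = -1785)
V(J) = 149*J
k = 1/103980 (k = 1/(149*141 + 82971) = 1/(21009 + 82971) = 1/103980 ≈ 9.6172e-6)
1/(k + y) = 1/(1/103980 - 1785) = 1/(-185604299/103980) = -103980/185604299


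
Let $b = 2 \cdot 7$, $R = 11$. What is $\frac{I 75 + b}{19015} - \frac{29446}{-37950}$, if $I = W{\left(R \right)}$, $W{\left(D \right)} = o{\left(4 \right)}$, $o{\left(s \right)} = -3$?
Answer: $\frac{55190824}{72161925} \approx 0.76482$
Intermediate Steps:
$b = 14$
$W{\left(D \right)} = -3$
$I = -3$
$\frac{I 75 + b}{19015} - \frac{29446}{-37950} = \frac{\left(-3\right) 75 + 14}{19015} - \frac{29446}{-37950} = \left(-225 + 14\right) \frac{1}{19015} - - \frac{14723}{18975} = \left(-211\right) \frac{1}{19015} + \frac{14723}{18975} = - \frac{211}{19015} + \frac{14723}{18975} = \frac{55190824}{72161925}$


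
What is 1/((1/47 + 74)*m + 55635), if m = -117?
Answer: 47/2207802 ≈ 2.1288e-5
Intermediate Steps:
1/((1/47 + 74)*m + 55635) = 1/((1/47 + 74)*(-117) + 55635) = 1/((3479/47)*(-117) + 55635) = 1/(-407043/47 + 55635) = 1/(2207802/47) = 47/2207802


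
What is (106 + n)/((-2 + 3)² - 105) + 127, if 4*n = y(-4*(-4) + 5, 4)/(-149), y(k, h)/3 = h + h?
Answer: 488051/3874 ≈ 125.98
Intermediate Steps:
y(k, h) = 6*h (y(k, h) = 3*(h + h) = 3*(2*h) = 6*h)
n = -6/149 (n = ((6*4)/(-149))/4 = (24*(-1/149))/4 = (¼)*(-24/149) = -6/149 ≈ -0.040268)
(106 + n)/((-2 + 3)² - 105) + 127 = (106 - 6/149)/((-2 + 3)² - 105) + 127 = 15788/(149*(1² - 105)) + 127 = 15788/(149*(1 - 105)) + 127 = (15788/149)/(-104) + 127 = (15788/149)*(-1/104) + 127 = -3947/3874 + 127 = 488051/3874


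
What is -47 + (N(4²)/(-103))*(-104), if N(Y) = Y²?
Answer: 21783/103 ≈ 211.49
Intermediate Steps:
-47 + (N(4²)/(-103))*(-104) = -47 + ((4²)²/(-103))*(-104) = -47 + (16²*(-1/103))*(-104) = -47 + (256*(-1/103))*(-104) = -47 - 256/103*(-104) = -47 + 26624/103 = 21783/103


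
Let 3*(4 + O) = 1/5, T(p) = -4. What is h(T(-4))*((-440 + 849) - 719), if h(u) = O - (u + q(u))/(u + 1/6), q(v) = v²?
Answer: 17174/69 ≈ 248.90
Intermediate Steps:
O = -59/15 (O = -4 + (⅓)/5 = -4 + (⅓)*(⅕) = -4 + 1/15 = -59/15 ≈ -3.9333)
h(u) = -59/15 - (u + u²)/(⅙ + u) (h(u) = -59/15 - (u + u²)/(u + 1/6) = -59/15 - (u + u²)/(u + ⅙) = -59/15 - (u + u²)/(⅙ + u))
h(T(-4))*((-440 + 849) - 719) = ((-59 - 444*(-4) - 90*(-4)²)/(15*(1 + 6*(-4))))*((-440 + 849) - 719) = ((-59 + 1776 - 90*16)/(15*(1 - 24)))*(409 - 719) = ((1/15)*(-59 + 1776 - 1440)/(-23))*(-310) = ((1/15)*(-1/23)*277)*(-310) = -277/345*(-310) = 17174/69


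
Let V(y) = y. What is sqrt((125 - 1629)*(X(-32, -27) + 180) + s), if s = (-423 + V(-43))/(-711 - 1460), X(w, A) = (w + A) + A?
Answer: I*sqrt(666338147930)/2171 ≈ 376.0*I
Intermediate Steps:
X(w, A) = w + 2*A (X(w, A) = (A + w) + A = w + 2*A)
s = 466/2171 (s = (-423 - 43)/(-711 - 1460) = -466/(-2171) = -466*(-1/2171) = 466/2171 ≈ 0.21465)
sqrt((125 - 1629)*(X(-32, -27) + 180) + s) = sqrt((125 - 1629)*((-32 + 2*(-27)) + 180) + 466/2171) = sqrt(-1504*((-32 - 54) + 180) + 466/2171) = sqrt(-1504*(-86 + 180) + 466/2171) = sqrt(-1504*94 + 466/2171) = sqrt(-141376 + 466/2171) = sqrt(-306926830/2171) = I*sqrt(666338147930)/2171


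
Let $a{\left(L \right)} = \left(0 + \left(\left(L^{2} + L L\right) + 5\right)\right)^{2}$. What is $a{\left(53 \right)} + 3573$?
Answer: $31621702$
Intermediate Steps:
$a{\left(L \right)} = \left(5 + 2 L^{2}\right)^{2}$ ($a{\left(L \right)} = \left(0 + \left(\left(L^{2} + L^{2}\right) + 5\right)\right)^{2} = \left(0 + \left(2 L^{2} + 5\right)\right)^{2} = \left(0 + \left(5 + 2 L^{2}\right)\right)^{2} = \left(5 + 2 L^{2}\right)^{2}$)
$a{\left(53 \right)} + 3573 = \left(5 + 2 \cdot 53^{2}\right)^{2} + 3573 = \left(5 + 2 \cdot 2809\right)^{2} + 3573 = \left(5 + 5618\right)^{2} + 3573 = 5623^{2} + 3573 = 31618129 + 3573 = 31621702$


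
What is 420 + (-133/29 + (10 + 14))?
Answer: 12743/29 ≈ 439.41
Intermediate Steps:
420 + (-133/29 + (10 + 14)) = 420 + (-133*1/29 + 24) = 420 + (-133/29 + 24) = 420 + 563/29 = 12743/29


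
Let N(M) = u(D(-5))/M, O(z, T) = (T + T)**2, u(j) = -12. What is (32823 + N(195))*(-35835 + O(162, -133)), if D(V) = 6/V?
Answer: 74503639211/65 ≈ 1.1462e+9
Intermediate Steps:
O(z, T) = 4*T**2 (O(z, T) = (2*T)**2 = 4*T**2)
N(M) = -12/M
(32823 + N(195))*(-35835 + O(162, -133)) = (32823 - 12/195)*(-35835 + 4*(-133)**2) = (32823 - 12*1/195)*(-35835 + 4*17689) = (32823 - 4/65)*(-35835 + 70756) = (2133491/65)*34921 = 74503639211/65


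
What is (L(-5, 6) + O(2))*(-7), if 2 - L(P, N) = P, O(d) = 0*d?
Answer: -49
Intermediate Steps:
O(d) = 0
L(P, N) = 2 - P
(L(-5, 6) + O(2))*(-7) = ((2 - 1*(-5)) + 0)*(-7) = ((2 + 5) + 0)*(-7) = (7 + 0)*(-7) = 7*(-7) = -49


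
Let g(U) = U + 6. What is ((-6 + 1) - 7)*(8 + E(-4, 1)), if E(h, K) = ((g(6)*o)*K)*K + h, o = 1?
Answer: -192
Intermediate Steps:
g(U) = 6 + U
E(h, K) = h + 12*K² (E(h, K) = (((6 + 6)*1)*K)*K + h = ((12*1)*K)*K + h = (12*K)*K + h = 12*K² + h = h + 12*K²)
((-6 + 1) - 7)*(8 + E(-4, 1)) = ((-6 + 1) - 7)*(8 + (-4 + 12*1²)) = (-5 - 7)*(8 + (-4 + 12*1)) = -12*(8 + (-4 + 12)) = -12*(8 + 8) = -12*16 = -192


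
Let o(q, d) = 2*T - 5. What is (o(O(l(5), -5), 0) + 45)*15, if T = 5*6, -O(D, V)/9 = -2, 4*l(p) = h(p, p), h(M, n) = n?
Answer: 1500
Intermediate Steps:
l(p) = p/4
O(D, V) = 18 (O(D, V) = -9*(-2) = 18)
T = 30
o(q, d) = 55 (o(q, d) = 2*30 - 5 = 60 - 5 = 55)
(o(O(l(5), -5), 0) + 45)*15 = (55 + 45)*15 = 100*15 = 1500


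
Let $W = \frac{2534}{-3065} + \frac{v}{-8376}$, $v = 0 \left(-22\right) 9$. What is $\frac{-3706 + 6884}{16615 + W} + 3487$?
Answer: $\frac{177576292337}{50922441} \approx 3487.2$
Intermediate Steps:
$v = 0$ ($v = 0 \cdot 9 = 0$)
$W = - \frac{2534}{3065}$ ($W = \frac{2534}{-3065} + \frac{0}{-8376} = 2534 \left(- \frac{1}{3065}\right) + 0 \left(- \frac{1}{8376}\right) = - \frac{2534}{3065} + 0 = - \frac{2534}{3065} \approx -0.82675$)
$\frac{-3706 + 6884}{16615 + W} + 3487 = \frac{-3706 + 6884}{16615 - \frac{2534}{3065}} + 3487 = \frac{3178}{\frac{50922441}{3065}} + 3487 = 3178 \cdot \frac{3065}{50922441} + 3487 = \frac{9740570}{50922441} + 3487 = \frac{177576292337}{50922441}$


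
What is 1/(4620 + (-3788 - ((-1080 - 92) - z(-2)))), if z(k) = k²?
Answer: 1/2008 ≈ 0.00049801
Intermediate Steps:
1/(4620 + (-3788 - ((-1080 - 92) - z(-2)))) = 1/(4620 + (-3788 - ((-1080 - 92) - 1*(-2)²))) = 1/(4620 + (-3788 - (-1172 - 1*4))) = 1/(4620 + (-3788 - (-1172 - 4))) = 1/(4620 + (-3788 - 1*(-1176))) = 1/(4620 + (-3788 + 1176)) = 1/(4620 - 2612) = 1/2008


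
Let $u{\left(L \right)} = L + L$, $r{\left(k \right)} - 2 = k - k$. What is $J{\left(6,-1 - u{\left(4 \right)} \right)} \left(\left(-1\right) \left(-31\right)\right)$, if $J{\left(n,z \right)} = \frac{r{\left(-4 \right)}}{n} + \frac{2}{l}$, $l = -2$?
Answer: $- \frac{62}{3} \approx -20.667$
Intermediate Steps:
$r{\left(k \right)} = 2$ ($r{\left(k \right)} = 2 + \left(k - k\right) = 2 + 0 = 2$)
$u{\left(L \right)} = 2 L$
$J{\left(n,z \right)} = -1 + \frac{2}{n}$ ($J{\left(n,z \right)} = \frac{2}{n} + \frac{2}{-2} = \frac{2}{n} + 2 \left(- \frac{1}{2}\right) = \frac{2}{n} - 1 = -1 + \frac{2}{n}$)
$J{\left(6,-1 - u{\left(4 \right)} \right)} \left(\left(-1\right) \left(-31\right)\right) = \frac{2 - 6}{6} \left(\left(-1\right) \left(-31\right)\right) = \frac{2 - 6}{6} \cdot 31 = \frac{1}{6} \left(-4\right) 31 = \left(- \frac{2}{3}\right) 31 = - \frac{62}{3}$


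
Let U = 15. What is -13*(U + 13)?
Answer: -364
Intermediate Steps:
-13*(U + 13) = -13*(15 + 13) = -13*28 = -364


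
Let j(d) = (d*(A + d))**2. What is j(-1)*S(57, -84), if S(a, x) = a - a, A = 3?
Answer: 0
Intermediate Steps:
j(d) = d**2*(3 + d)**2 (j(d) = (d*(3 + d))**2 = d**2*(3 + d)**2)
S(a, x) = 0
j(-1)*S(57, -84) = ((-1)**2*(3 - 1)**2)*0 = (1*2**2)*0 = (1*4)*0 = 4*0 = 0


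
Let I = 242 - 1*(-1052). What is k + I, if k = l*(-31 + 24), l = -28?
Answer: 1490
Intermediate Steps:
I = 1294 (I = 242 + 1052 = 1294)
k = 196 (k = -28*(-31 + 24) = -28*(-7) = 196)
k + I = 196 + 1294 = 1490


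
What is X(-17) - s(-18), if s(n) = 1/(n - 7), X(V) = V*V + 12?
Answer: 7526/25 ≈ 301.04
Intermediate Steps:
X(V) = 12 + V**2 (X(V) = V**2 + 12 = 12 + V**2)
s(n) = 1/(-7 + n)
X(-17) - s(-18) = (12 + (-17)**2) - 1/(-7 - 18) = (12 + 289) - 1/(-25) = 301 - 1*(-1/25) = 301 + 1/25 = 7526/25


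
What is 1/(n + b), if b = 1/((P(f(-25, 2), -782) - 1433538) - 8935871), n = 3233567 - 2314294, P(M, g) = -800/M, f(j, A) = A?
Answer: 10369809/9532685428856 ≈ 1.0878e-6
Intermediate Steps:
n = 919273
b = -1/10369809 (b = 1/((-800/2 - 1433538) - 8935871) = 1/((-800*1/2 - 1433538) - 8935871) = 1/((-400 - 1433538) - 8935871) = 1/(-1433938 - 8935871) = 1/(-10369809) = -1/10369809 ≈ -9.6434e-8)
1/(n + b) = 1/(919273 - 1/10369809) = 1/(9532685428856/10369809) = 10369809/9532685428856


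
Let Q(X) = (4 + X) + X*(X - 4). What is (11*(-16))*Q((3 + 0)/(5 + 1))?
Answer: -484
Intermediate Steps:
Q(X) = 4 + X + X*(-4 + X) (Q(X) = (4 + X) + X*(-4 + X) = 4 + X + X*(-4 + X))
(11*(-16))*Q((3 + 0)/(5 + 1)) = (11*(-16))*(4 + ((3 + 0)/(5 + 1))**2 - 3*(3 + 0)/(5 + 1)) = -176*(4 + (3/6)**2 - 9/6) = -176*(4 + (3*(1/6))**2 - 9/6) = -176*(4 + (1/2)**2 - 3*1/2) = -176*(4 + 1/4 - 3/2) = -176*11/4 = -484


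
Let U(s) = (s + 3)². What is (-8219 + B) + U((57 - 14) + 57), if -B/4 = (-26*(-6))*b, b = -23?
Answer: 16742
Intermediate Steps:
B = 14352 (B = -4*(-26*(-6))*(-23) = -624*(-23) = -4*(-3588) = 14352)
U(s) = (3 + s)²
(-8219 + B) + U((57 - 14) + 57) = (-8219 + 14352) + (3 + ((57 - 14) + 57))² = 6133 + (3 + (43 + 57))² = 6133 + (3 + 100)² = 6133 + 103² = 6133 + 10609 = 16742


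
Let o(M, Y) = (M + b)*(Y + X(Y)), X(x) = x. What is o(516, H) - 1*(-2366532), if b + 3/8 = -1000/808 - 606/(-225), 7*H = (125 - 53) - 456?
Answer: 40825730188/17675 ≈ 2.3098e+6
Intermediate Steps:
H = -384/7 (H = ((125 - 53) - 456)/7 = (72 - 456)/7 = (1/7)*(-384) = -384/7 ≈ -54.857)
b = 65491/60600 (b = -3/8 + (-1000/808 - 606/(-225)) = -3/8 + (-1000*1/808 - 606*(-1/225)) = -3/8 + (-125/101 + 202/75) = -3/8 + 11027/7575 = 65491/60600 ≈ 1.0807)
o(M, Y) = 2*Y*(65491/60600 + M) (o(M, Y) = (M + 65491/60600)*(Y + Y) = (65491/60600 + M)*(2*Y) = 2*Y*(65491/60600 + M))
o(516, H) - 1*(-2366532) = (1/30300)*(-384/7)*(65491 + 60600*516) - 1*(-2366532) = (1/30300)*(-384/7)*(65491 + 31269600) + 2366532 = (1/30300)*(-384/7)*31335091 + 2366532 = -1002722912/17675 + 2366532 = 40825730188/17675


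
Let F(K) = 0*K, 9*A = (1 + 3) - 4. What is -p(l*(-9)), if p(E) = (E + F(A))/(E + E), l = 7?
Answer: -½ ≈ -0.50000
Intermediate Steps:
A = 0 (A = ((1 + 3) - 4)/9 = (4 - 4)/9 = (⅑)*0 = 0)
F(K) = 0
p(E) = ½ (p(E) = (E + 0)/(E + E) = E/((2*E)) = E*(1/(2*E)) = ½)
-p(l*(-9)) = -1*½ = -½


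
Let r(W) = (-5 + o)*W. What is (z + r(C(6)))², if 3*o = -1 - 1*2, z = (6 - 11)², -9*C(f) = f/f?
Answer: 5929/9 ≈ 658.78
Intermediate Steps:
C(f) = -⅑ (C(f) = -f/(9*f) = -⅑*1 = -⅑)
z = 25 (z = (-5)² = 25)
o = -1 (o = (-1 - 1*2)/3 = (-1 - 2)/3 = (⅓)*(-3) = -1)
r(W) = -6*W (r(W) = (-5 - 1)*W = -6*W)
(z + r(C(6)))² = (25 - 6*(-⅑))² = (25 + ⅔)² = (77/3)² = 5929/9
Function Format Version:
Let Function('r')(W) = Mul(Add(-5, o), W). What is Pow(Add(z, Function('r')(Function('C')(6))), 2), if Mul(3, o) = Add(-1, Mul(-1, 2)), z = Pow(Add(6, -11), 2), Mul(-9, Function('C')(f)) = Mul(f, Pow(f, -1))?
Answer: Rational(5929, 9) ≈ 658.78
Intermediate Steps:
Function('C')(f) = Rational(-1, 9) (Function('C')(f) = Mul(Rational(-1, 9), Mul(f, Pow(f, -1))) = Mul(Rational(-1, 9), 1) = Rational(-1, 9))
z = 25 (z = Pow(-5, 2) = 25)
o = -1 (o = Mul(Rational(1, 3), Add(-1, Mul(-1, 2))) = Mul(Rational(1, 3), Add(-1, -2)) = Mul(Rational(1, 3), -3) = -1)
Function('r')(W) = Mul(-6, W) (Function('r')(W) = Mul(Add(-5, -1), W) = Mul(-6, W))
Pow(Add(z, Function('r')(Function('C')(6))), 2) = Pow(Add(25, Mul(-6, Rational(-1, 9))), 2) = Pow(Add(25, Rational(2, 3)), 2) = Pow(Rational(77, 3), 2) = Rational(5929, 9)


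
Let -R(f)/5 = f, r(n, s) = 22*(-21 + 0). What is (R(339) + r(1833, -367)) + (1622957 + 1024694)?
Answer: 2645494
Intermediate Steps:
r(n, s) = -462 (r(n, s) = 22*(-21) = -462)
R(f) = -5*f
(R(339) + r(1833, -367)) + (1622957 + 1024694) = (-5*339 - 462) + (1622957 + 1024694) = (-1695 - 462) + 2647651 = -2157 + 2647651 = 2645494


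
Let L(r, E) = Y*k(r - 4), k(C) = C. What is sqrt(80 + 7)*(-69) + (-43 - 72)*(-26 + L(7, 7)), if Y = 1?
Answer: 2645 - 69*sqrt(87) ≈ 2001.4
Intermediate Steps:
L(r, E) = -4 + r (L(r, E) = 1*(r - 4) = 1*(-4 + r) = -4 + r)
sqrt(80 + 7)*(-69) + (-43 - 72)*(-26 + L(7, 7)) = sqrt(80 + 7)*(-69) + (-43 - 72)*(-26 + (-4 + 7)) = sqrt(87)*(-69) - 115*(-26 + 3) = -69*sqrt(87) - 115*(-23) = -69*sqrt(87) + 2645 = 2645 - 69*sqrt(87)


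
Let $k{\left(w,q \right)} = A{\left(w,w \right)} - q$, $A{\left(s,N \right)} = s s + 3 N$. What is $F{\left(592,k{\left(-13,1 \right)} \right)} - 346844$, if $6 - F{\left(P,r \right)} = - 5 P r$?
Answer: $35002$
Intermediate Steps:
$A{\left(s,N \right)} = s^{2} + 3 N$
$k{\left(w,q \right)} = w^{2} - q + 3 w$ ($k{\left(w,q \right)} = \left(w^{2} + 3 w\right) - q = w^{2} - q + 3 w$)
$F{\left(P,r \right)} = 6 + 5 P r$ ($F{\left(P,r \right)} = 6 - - 5 P r = 6 + 5 P r$)
$F{\left(592,k{\left(-13,1 \right)} \right)} - 346844 = \left(6 + 5 \cdot 592 \left(\left(-13\right)^{2} - 1 + 3 \left(-13\right)\right)\right) - 346844 = \left(6 + 5 \cdot 592 \left(169 - 1 - 39\right)\right) - 346844 = \left(6 + 5 \cdot 592 \cdot 129\right) - 346844 = \left(6 + 381840\right) - 346844 = 381846 - 346844 = 35002$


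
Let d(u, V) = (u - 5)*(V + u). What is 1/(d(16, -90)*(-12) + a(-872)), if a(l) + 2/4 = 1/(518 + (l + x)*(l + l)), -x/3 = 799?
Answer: 2850827/27845452723 ≈ 0.00010238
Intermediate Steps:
d(u, V) = (-5 + u)*(V + u)
x = -2397 (x = -3*799 = -2397)
a(l) = -½ + 1/(518 + 2*l*(-2397 + l)) (a(l) = -½ + 1/(518 + (l - 2397)*(l + l)) = -½ + 1/(518 + (-2397 + l)*(2*l)) = -½ + 1/(518 + 2*l*(-2397 + l)))
1/(d(16, -90)*(-12) + a(-872)) = 1/((16² - 5*(-90) - 5*16 - 90*16)*(-12) + (-258 - 1*(-872)² + 2397*(-872))/(2*(259 + (-872)² - 2397*(-872)))) = 1/((256 + 450 - 80 - 1440)*(-12) + (-258 - 1*760384 - 2090184)/(2*(259 + 760384 + 2090184))) = 1/(-814*(-12) + (½)*(-258 - 760384 - 2090184)/2850827) = 1/(9768 + (½)*(1/2850827)*(-2850826)) = 1/(9768 - 1425413/2850827) = 1/(27845452723/2850827) = 2850827/27845452723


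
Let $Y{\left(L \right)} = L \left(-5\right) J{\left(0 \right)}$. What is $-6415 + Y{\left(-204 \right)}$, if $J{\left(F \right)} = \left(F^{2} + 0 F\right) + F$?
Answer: $-6415$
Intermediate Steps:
$J{\left(F \right)} = F + F^{2}$ ($J{\left(F \right)} = \left(F^{2} + 0\right) + F = F^{2} + F = F + F^{2}$)
$Y{\left(L \right)} = 0$ ($Y{\left(L \right)} = L \left(-5\right) 0 \left(1 + 0\right) = - 5 L 0 \cdot 1 = - 5 L 0 = 0$)
$-6415 + Y{\left(-204 \right)} = -6415 + 0 = -6415$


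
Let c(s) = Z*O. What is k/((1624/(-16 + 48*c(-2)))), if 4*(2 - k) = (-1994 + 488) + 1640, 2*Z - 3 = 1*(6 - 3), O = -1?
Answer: 90/29 ≈ 3.1034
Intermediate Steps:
Z = 3 (Z = 3/2 + (1*(6 - 3))/2 = 3/2 + (1*3)/2 = 3/2 + (1/2)*3 = 3/2 + 3/2 = 3)
c(s) = -3 (c(s) = 3*(-1) = -3)
k = -63/2 (k = 2 - ((-1994 + 488) + 1640)/4 = 2 - (-1506 + 1640)/4 = 2 - 1/4*134 = 2 - 67/2 = -63/2 ≈ -31.500)
k/((1624/(-16 + 48*c(-2)))) = -63/(2*(1624/(-16 + 48*(-3)))) = -63/(2*(1624/(-16 - 144))) = -63/(2*(1624/(-160))) = -63/(2*(1624*(-1/160))) = -63/(2*(-203/20)) = -63/2*(-20/203) = 90/29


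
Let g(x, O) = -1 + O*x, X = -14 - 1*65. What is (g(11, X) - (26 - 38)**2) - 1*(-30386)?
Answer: 29372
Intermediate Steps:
X = -79 (X = -14 - 65 = -79)
(g(11, X) - (26 - 38)**2) - 1*(-30386) = ((-1 - 79*11) - (26 - 38)**2) - 1*(-30386) = ((-1 - 869) - 1*(-12)**2) + 30386 = (-870 - 1*144) + 30386 = (-870 - 144) + 30386 = -1014 + 30386 = 29372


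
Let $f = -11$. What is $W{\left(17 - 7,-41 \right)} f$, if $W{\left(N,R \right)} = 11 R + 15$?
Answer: $4796$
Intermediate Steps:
$W{\left(N,R \right)} = 15 + 11 R$
$W{\left(17 - 7,-41 \right)} f = \left(15 + 11 \left(-41\right)\right) \left(-11\right) = \left(15 - 451\right) \left(-11\right) = \left(-436\right) \left(-11\right) = 4796$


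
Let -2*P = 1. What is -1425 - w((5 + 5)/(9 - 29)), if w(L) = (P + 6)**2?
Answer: -5821/4 ≈ -1455.3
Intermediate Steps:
P = -1/2 (P = -1/2*1 = -1/2 ≈ -0.50000)
w(L) = 121/4 (w(L) = (-1/2 + 6)**2 = (11/2)**2 = 121/4)
-1425 - w((5 + 5)/(9 - 29)) = -1425 - 1*121/4 = -1425 - 121/4 = -5821/4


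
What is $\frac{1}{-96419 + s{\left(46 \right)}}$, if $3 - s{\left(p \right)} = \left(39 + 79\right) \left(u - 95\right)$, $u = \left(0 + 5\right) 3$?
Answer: $- \frac{1}{86976} \approx -1.1497 \cdot 10^{-5}$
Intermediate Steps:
$u = 15$ ($u = 5 \cdot 3 = 15$)
$s{\left(p \right)} = 9443$ ($s{\left(p \right)} = 3 - \left(39 + 79\right) \left(15 - 95\right) = 3 - 118 \left(-80\right) = 3 - -9440 = 3 + 9440 = 9443$)
$\frac{1}{-96419 + s{\left(46 \right)}} = \frac{1}{-96419 + 9443} = \frac{1}{-86976} = - \frac{1}{86976}$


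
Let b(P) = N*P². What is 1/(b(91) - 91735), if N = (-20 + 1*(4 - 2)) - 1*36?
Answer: -1/538909 ≈ -1.8556e-6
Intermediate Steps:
N = -54 (N = (-20 + 1*2) - 36 = (-20 + 2) - 36 = -18 - 36 = -54)
b(P) = -54*P²
1/(b(91) - 91735) = 1/(-54*91² - 91735) = 1/(-54*8281 - 91735) = 1/(-447174 - 91735) = 1/(-538909) = -1/538909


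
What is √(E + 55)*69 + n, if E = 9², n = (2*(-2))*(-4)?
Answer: 16 + 138*√34 ≈ 820.67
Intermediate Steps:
n = 16 (n = -4*(-4) = 16)
E = 81
√(E + 55)*69 + n = √(81 + 55)*69 + 16 = √136*69 + 16 = (2*√34)*69 + 16 = 138*√34 + 16 = 16 + 138*√34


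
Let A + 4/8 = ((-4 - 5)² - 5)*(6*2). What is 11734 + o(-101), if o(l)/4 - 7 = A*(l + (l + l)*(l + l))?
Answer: 148414900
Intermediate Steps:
A = 1823/2 (A = -½ + ((-4 - 5)² - 5)*(6*2) = -½ + ((-9)² - 5)*12 = -½ + (81 - 5)*12 = -½ + 76*12 = -½ + 912 = 1823/2 ≈ 911.50)
o(l) = 28 + 3646*l + 14584*l² (o(l) = 28 + 4*(1823*(l + (l + l)*(l + l))/2) = 28 + 4*(1823*(l + (2*l)*(2*l))/2) = 28 + 4*(1823*(l + 4*l²)/2) = 28 + 4*(3646*l² + 1823*l/2) = 28 + (3646*l + 14584*l²) = 28 + 3646*l + 14584*l²)
11734 + o(-101) = 11734 + (28 + 3646*(-101) + 14584*(-101)²) = 11734 + (28 - 368246 + 14584*10201) = 11734 + (28 - 368246 + 148771384) = 11734 + 148403166 = 148414900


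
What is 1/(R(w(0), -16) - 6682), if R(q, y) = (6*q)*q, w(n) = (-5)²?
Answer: -1/2932 ≈ -0.00034106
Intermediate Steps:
w(n) = 25
R(q, y) = 6*q²
1/(R(w(0), -16) - 6682) = 1/(6*25² - 6682) = 1/(6*625 - 6682) = 1/(3750 - 6682) = 1/(-2932) = -1/2932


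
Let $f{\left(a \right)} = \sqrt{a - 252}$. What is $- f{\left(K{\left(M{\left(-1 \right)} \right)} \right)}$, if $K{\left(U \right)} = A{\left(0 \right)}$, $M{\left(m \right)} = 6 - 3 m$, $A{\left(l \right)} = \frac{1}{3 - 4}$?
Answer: $- i \sqrt{253} \approx - 15.906 i$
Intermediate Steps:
$A{\left(l \right)} = -1$ ($A{\left(l \right)} = \frac{1}{-1} = -1$)
$K{\left(U \right)} = -1$
$f{\left(a \right)} = \sqrt{-252 + a}$
$- f{\left(K{\left(M{\left(-1 \right)} \right)} \right)} = - \sqrt{-252 - 1} = - \sqrt{-253} = - i \sqrt{253}$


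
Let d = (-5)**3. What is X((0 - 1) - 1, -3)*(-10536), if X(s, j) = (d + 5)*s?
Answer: -2528640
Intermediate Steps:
d = -125
X(s, j) = -120*s (X(s, j) = (-125 + 5)*s = -120*s)
X((0 - 1) - 1, -3)*(-10536) = -120*((0 - 1) - 1)*(-10536) = -120*(-1 - 1)*(-10536) = -120*(-2)*(-10536) = 240*(-10536) = -2528640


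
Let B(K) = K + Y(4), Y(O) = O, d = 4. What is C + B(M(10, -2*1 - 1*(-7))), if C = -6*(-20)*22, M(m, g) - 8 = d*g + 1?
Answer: 2673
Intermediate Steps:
M(m, g) = 9 + 4*g (M(m, g) = 8 + (4*g + 1) = 8 + (1 + 4*g) = 9 + 4*g)
C = 2640 (C = 120*22 = 2640)
B(K) = 4 + K (B(K) = K + 4 = 4 + K)
C + B(M(10, -2*1 - 1*(-7))) = 2640 + (4 + (9 + 4*(-2*1 - 1*(-7)))) = 2640 + (4 + (9 + 4*(-2 + 7))) = 2640 + (4 + (9 + 4*5)) = 2640 + (4 + (9 + 20)) = 2640 + (4 + 29) = 2640 + 33 = 2673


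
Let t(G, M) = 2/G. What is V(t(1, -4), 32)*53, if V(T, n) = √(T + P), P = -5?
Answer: 53*I*√3 ≈ 91.799*I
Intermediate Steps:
V(T, n) = √(-5 + T) (V(T, n) = √(T - 5) = √(-5 + T))
V(t(1, -4), 32)*53 = √(-5 + 2/1)*53 = √(-5 + 2*1)*53 = √(-5 + 2)*53 = √(-3)*53 = (I*√3)*53 = 53*I*√3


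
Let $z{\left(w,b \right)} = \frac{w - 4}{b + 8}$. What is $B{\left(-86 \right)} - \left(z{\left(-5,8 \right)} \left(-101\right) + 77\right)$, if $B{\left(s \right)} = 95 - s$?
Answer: $\frac{755}{16} \approx 47.188$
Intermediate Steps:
$z{\left(w,b \right)} = \frac{-4 + w}{8 + b}$
$B{\left(-86 \right)} - \left(z{\left(-5,8 \right)} \left(-101\right) + 77\right) = \left(95 - -86\right) - \left(\frac{-4 - 5}{8 + 8} \left(-101\right) + 77\right) = \left(95 + 86\right) - \left(\frac{1}{16} \left(-9\right) \left(-101\right) + 77\right) = 181 - \left(\frac{1}{16} \left(-9\right) \left(-101\right) + 77\right) = 181 - \left(\left(- \frac{9}{16}\right) \left(-101\right) + 77\right) = 181 - \left(\frac{909}{16} + 77\right) = 181 - \frac{2141}{16} = \frac{755}{16}$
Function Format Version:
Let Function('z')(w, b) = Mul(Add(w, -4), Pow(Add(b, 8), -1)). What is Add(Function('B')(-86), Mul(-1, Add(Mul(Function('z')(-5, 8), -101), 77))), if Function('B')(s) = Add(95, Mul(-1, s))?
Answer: Rational(755, 16) ≈ 47.188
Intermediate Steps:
Function('z')(w, b) = Mul(Pow(Add(8, b), -1), Add(-4, w)) (Function('z')(w, b) = Mul(Add(-4, w), Pow(Add(8, b), -1)) = Mul(Pow(Add(8, b), -1), Add(-4, w)))
Add(Function('B')(-86), Mul(-1, Add(Mul(Function('z')(-5, 8), -101), 77))) = Add(Add(95, Mul(-1, -86)), Mul(-1, Add(Mul(Mul(Pow(Add(8, 8), -1), Add(-4, -5)), -101), 77))) = Add(Add(95, 86), Mul(-1, Add(Mul(Mul(Pow(16, -1), -9), -101), 77))) = Add(181, Mul(-1, Add(Mul(Mul(Rational(1, 16), -9), -101), 77))) = Add(181, Mul(-1, Add(Mul(Rational(-9, 16), -101), 77))) = Add(181, Mul(-1, Add(Rational(909, 16), 77))) = Add(181, Mul(-1, Rational(2141, 16))) = Add(181, Rational(-2141, 16)) = Rational(755, 16)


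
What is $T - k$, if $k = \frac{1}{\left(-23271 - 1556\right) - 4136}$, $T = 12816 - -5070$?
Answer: $\frac{518032219}{28963} \approx 17886.0$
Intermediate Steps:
$T = 17886$ ($T = 12816 + 5070 = 17886$)
$k = - \frac{1}{28963}$ ($k = \frac{1}{-24827 - 4136} = \frac{1}{-28963} = - \frac{1}{28963} \approx -3.4527 \cdot 10^{-5}$)
$T - k = 17886 - - \frac{1}{28963} = 17886 + \frac{1}{28963} = \frac{518032219}{28963}$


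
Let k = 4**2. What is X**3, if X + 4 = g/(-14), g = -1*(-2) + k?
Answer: -50653/343 ≈ -147.68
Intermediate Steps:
k = 16
g = 18 (g = -1*(-2) + 16 = 2 + 16 = 18)
X = -37/7 (X = -4 + 18/(-14) = -4 + 18*(-1/14) = -4 - 9/7 = -37/7 ≈ -5.2857)
X**3 = (-37/7)**3 = -50653/343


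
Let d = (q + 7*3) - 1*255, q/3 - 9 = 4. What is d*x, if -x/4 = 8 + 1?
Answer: 7020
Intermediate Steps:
q = 39 (q = 27 + 3*4 = 27 + 12 = 39)
x = -36 (x = -4*(8 + 1) = -4*9 = -36)
d = -195 (d = (39 + 7*3) - 1*255 = (39 + 21) - 255 = 60 - 255 = -195)
d*x = -195*(-36) = 7020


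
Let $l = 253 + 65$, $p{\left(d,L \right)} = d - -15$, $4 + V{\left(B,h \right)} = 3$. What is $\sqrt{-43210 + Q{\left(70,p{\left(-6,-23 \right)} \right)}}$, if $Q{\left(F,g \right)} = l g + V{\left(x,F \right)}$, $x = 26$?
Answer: $i \sqrt{40349} \approx 200.87 i$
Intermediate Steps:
$V{\left(B,h \right)} = -1$ ($V{\left(B,h \right)} = -4 + 3 = -1$)
$p{\left(d,L \right)} = 15 + d$ ($p{\left(d,L \right)} = d + 15 = 15 + d$)
$l = 318$
$Q{\left(F,g \right)} = -1 + 318 g$ ($Q{\left(F,g \right)} = 318 g - 1 = -1 + 318 g$)
$\sqrt{-43210 + Q{\left(70,p{\left(-6,-23 \right)} \right)}} = \sqrt{-43210 - \left(1 - 318 \left(15 - 6\right)\right)} = \sqrt{-43210 + \left(-1 + 318 \cdot 9\right)} = \sqrt{-43210 + \left(-1 + 2862\right)} = \sqrt{-43210 + 2861} = \sqrt{-40349} = i \sqrt{40349}$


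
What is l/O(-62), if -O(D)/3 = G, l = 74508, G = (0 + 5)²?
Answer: -24836/25 ≈ -993.44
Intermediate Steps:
G = 25 (G = 5² = 25)
O(D) = -75 (O(D) = -3*25 = -75)
l/O(-62) = 74508/(-75) = 74508*(-1/75) = -24836/25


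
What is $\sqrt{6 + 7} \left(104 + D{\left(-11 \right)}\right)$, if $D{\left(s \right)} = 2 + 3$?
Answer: $109 \sqrt{13} \approx 393.0$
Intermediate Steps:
$D{\left(s \right)} = 5$
$\sqrt{6 + 7} \left(104 + D{\left(-11 \right)}\right) = \sqrt{6 + 7} \left(104 + 5\right) = \sqrt{13} \cdot 109 = 109 \sqrt{13}$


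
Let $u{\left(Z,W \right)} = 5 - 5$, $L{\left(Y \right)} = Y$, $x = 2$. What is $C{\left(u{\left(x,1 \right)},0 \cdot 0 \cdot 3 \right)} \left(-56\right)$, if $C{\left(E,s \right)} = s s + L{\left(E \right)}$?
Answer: $0$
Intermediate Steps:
$u{\left(Z,W \right)} = 0$ ($u{\left(Z,W \right)} = 5 - 5 = 0$)
$C{\left(E,s \right)} = E + s^{2}$ ($C{\left(E,s \right)} = s s + E = s^{2} + E = E + s^{2}$)
$C{\left(u{\left(x,1 \right)},0 \cdot 0 \cdot 3 \right)} \left(-56\right) = \left(0 + \left(0 \cdot 0 \cdot 3\right)^{2}\right) \left(-56\right) = \left(0 + \left(0 \cdot 3\right)^{2}\right) \left(-56\right) = \left(0 + 0^{2}\right) \left(-56\right) = \left(0 + 0\right) \left(-56\right) = 0 \left(-56\right) = 0$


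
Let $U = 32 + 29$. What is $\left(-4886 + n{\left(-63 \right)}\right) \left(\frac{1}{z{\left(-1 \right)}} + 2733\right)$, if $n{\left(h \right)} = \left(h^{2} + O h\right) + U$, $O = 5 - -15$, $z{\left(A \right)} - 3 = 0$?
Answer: $- \frac{17351200}{3} \approx -5.7837 \cdot 10^{6}$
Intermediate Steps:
$z{\left(A \right)} = 3$ ($z{\left(A \right)} = 3 + 0 = 3$)
$O = 20$ ($O = 5 + 15 = 20$)
$U = 61$
$n{\left(h \right)} = 61 + h^{2} + 20 h$ ($n{\left(h \right)} = \left(h^{2} + 20 h\right) + 61 = 61 + h^{2} + 20 h$)
$\left(-4886 + n{\left(-63 \right)}\right) \left(\frac{1}{z{\left(-1 \right)}} + 2733\right) = \left(-4886 + \left(61 + \left(-63\right)^{2} + 20 \left(-63\right)\right)\right) \left(\frac{1}{3} + 2733\right) = \left(-4886 + \left(61 + 3969 - 1260\right)\right) \left(\frac{1}{3} + 2733\right) = \left(-4886 + 2770\right) \frac{8200}{3} = \left(-2116\right) \frac{8200}{3} = - \frac{17351200}{3}$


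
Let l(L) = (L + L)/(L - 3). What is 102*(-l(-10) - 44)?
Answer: -60384/13 ≈ -4644.9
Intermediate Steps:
l(L) = 2*L/(-3 + L) (l(L) = (2*L)/(-3 + L) = 2*L/(-3 + L))
102*(-l(-10) - 44) = 102*(-2*(-10)/(-3 - 10) - 44) = 102*(-2*(-10)/(-13) - 44) = 102*(-2*(-10)*(-1)/13 - 44) = 102*(-1*20/13 - 44) = 102*(-20/13 - 44) = 102*(-592/13) = -60384/13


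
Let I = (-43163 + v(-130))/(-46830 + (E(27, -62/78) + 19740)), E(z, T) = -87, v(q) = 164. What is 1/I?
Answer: 9059/14333 ≈ 0.63204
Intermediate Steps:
I = 14333/9059 (I = (-43163 + 164)/(-46830 + (-87 + 19740)) = -42999/(-46830 + 19653) = -42999/(-27177) = -42999*(-1/27177) = 14333/9059 ≈ 1.5822)
1/I = 1/(14333/9059) = 9059/14333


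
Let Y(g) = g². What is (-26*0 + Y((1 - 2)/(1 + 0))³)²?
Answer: 1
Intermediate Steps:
(-26*0 + Y((1 - 2)/(1 + 0))³)² = (-26*0 + (((1 - 2)/(1 + 0))²)³)² = (0 + ((-1/1)²)³)² = (0 + ((-1*1)²)³)² = (0 + ((-1)²)³)² = (0 + 1³)² = (0 + 1)² = 1² = 1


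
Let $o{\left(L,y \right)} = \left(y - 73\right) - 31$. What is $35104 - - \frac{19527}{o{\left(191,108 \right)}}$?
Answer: $\frac{159943}{4} \approx 39986.0$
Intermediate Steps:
$o{\left(L,y \right)} = -104 + y$ ($o{\left(L,y \right)} = \left(-73 + y\right) - 31 = -104 + y$)
$35104 - - \frac{19527}{o{\left(191,108 \right)}} = 35104 - - \frac{19527}{-104 + 108} = 35104 - - \frac{19527}{4} = 35104 + \frac{19527}{4} = \frac{159943}{4}$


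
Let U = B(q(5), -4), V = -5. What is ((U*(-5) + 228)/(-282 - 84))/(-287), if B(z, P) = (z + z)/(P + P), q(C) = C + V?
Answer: 38/17507 ≈ 0.0021706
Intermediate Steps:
q(C) = -5 + C (q(C) = C - 5 = -5 + C)
B(z, P) = z/P (B(z, P) = (2*z)/((2*P)) = (2*z)*(1/(2*P)) = z/P)
U = 0 (U = (-5 + 5)/(-4) = 0*(-¼) = 0)
((U*(-5) + 228)/(-282 - 84))/(-287) = ((0*(-5) + 228)/(-282 - 84))/(-287) = ((0 + 228)/(-366))*(-1/287) = (228*(-1/366))*(-1/287) = -38/61*(-1/287) = 38/17507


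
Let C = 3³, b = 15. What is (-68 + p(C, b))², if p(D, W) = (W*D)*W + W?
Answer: 36264484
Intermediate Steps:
C = 27
p(D, W) = W + D*W² (p(D, W) = (D*W)*W + W = D*W² + W = W + D*W²)
(-68 + p(C, b))² = (-68 + 15*(1 + 27*15))² = (-68 + 15*(1 + 405))² = (-68 + 15*406)² = (-68 + 6090)² = 6022² = 36264484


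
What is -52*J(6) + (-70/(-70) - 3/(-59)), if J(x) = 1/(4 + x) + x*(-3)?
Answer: 274896/295 ≈ 931.85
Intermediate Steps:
J(x) = 1/(4 + x) - 3*x
-52*J(6) + (-70/(-70) - 3/(-59)) = -52*(1 - 12*6 - 3*6**2)/(4 + 6) + (-70/(-70) - 3/(-59)) = -52*(1 - 72 - 3*36)/10 + (-70*(-1/70) - 3*(-1/59)) = -26*(1 - 72 - 108)/5 + (1 + 3/59) = -26*(-179)/5 + 62/59 = -52*(-179/10) + 62/59 = 4654/5 + 62/59 = 274896/295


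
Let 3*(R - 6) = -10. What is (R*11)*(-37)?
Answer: -3256/3 ≈ -1085.3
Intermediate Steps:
R = 8/3 (R = 6 + (1/3)*(-10) = 6 - 10/3 = 8/3 ≈ 2.6667)
(R*11)*(-37) = ((8/3)*11)*(-37) = (88/3)*(-37) = -3256/3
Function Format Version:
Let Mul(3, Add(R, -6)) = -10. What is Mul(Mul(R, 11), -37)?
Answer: Rational(-3256, 3) ≈ -1085.3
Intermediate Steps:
R = Rational(8, 3) (R = Add(6, Mul(Rational(1, 3), -10)) = Add(6, Rational(-10, 3)) = Rational(8, 3) ≈ 2.6667)
Mul(Mul(R, 11), -37) = Mul(Mul(Rational(8, 3), 11), -37) = Mul(Rational(88, 3), -37) = Rational(-3256, 3)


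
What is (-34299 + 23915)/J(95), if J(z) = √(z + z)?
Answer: -5192*√190/95 ≈ -753.33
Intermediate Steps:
J(z) = √2*√z (J(z) = √(2*z) = √2*√z)
(-34299 + 23915)/J(95) = (-34299 + 23915)/((√2*√95)) = -10384*√190/190 = -5192*√190/95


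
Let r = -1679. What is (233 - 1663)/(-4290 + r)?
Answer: 1430/5969 ≈ 0.23957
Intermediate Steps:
(233 - 1663)/(-4290 + r) = (233 - 1663)/(-4290 - 1679) = -1430/(-5969) = -1430*(-1/5969) = 1430/5969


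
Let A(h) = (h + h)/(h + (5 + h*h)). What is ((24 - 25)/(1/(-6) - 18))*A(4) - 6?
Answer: -16302/2725 ≈ -5.9824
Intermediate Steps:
A(h) = 2*h/(5 + h + h²) (A(h) = (2*h)/(h + (5 + h²)) = (2*h)/(5 + h + h²) = 2*h/(5 + h + h²))
((24 - 25)/(1/(-6) - 18))*A(4) - 6 = ((24 - 25)/(1/(-6) - 18))*(2*4/(5 + 4 + 4²)) - 6 = (-1/(-⅙ - 18))*(2*4/(5 + 4 + 16)) - 6 = (-1/(-109/6))*(2*4/25) - 6 = (-1*(-6/109))*(2*4*(1/25)) - 6 = (6/109)*(8/25) - 6 = 48/2725 - 6 = -16302/2725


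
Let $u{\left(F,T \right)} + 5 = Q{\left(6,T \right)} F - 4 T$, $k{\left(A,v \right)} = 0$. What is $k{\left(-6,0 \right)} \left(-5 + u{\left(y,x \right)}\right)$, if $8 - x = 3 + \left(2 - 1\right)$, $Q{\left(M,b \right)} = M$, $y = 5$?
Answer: $0$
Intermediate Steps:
$x = 4$ ($x = 8 - \left(3 + \left(2 - 1\right)\right) = 8 - \left(3 + 1\right) = 8 - 4 = 4$)
$u{\left(F,T \right)} = -5 - 4 T + 6 F$ ($u{\left(F,T \right)} = -5 + \left(6 F - 4 T\right) = -5 + \left(- 4 T + 6 F\right) = -5 - 4 T + 6 F$)
$k{\left(-6,0 \right)} \left(-5 + u{\left(y,x \right)}\right) = 0 \left(-5 - -9\right) = 0 \left(-5 + 9\right) = 0 \cdot 4 = 0$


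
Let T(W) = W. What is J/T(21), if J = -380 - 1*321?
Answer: -701/21 ≈ -33.381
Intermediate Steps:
J = -701 (J = -380 - 321 = -701)
J/T(21) = -701/21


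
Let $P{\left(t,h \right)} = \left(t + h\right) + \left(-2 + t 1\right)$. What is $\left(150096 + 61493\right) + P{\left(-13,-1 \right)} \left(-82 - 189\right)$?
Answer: $219448$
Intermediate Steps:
$P{\left(t,h \right)} = -2 + h + 2 t$ ($P{\left(t,h \right)} = \left(h + t\right) + \left(-2 + t\right) = -2 + h + 2 t$)
$\left(150096 + 61493\right) + P{\left(-13,-1 \right)} \left(-82 - 189\right) = \left(150096 + 61493\right) + \left(-2 - 1 + 2 \left(-13\right)\right) \left(-82 - 189\right) = 211589 + \left(-2 - 1 - 26\right) \left(-271\right) = 211589 - -7859 = 211589 + 7859 = 219448$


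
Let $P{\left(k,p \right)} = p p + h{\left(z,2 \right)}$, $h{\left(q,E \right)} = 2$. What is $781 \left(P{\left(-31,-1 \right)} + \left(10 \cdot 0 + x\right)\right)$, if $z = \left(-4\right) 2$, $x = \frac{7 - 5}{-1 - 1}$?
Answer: $1562$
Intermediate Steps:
$x = -1$ ($x = \frac{2}{-2} = 2 \left(- \frac{1}{2}\right) = -1$)
$z = -8$
$P{\left(k,p \right)} = 2 + p^{2}$ ($P{\left(k,p \right)} = p p + 2 = p^{2} + 2 = 2 + p^{2}$)
$781 \left(P{\left(-31,-1 \right)} + \left(10 \cdot 0 + x\right)\right) = 781 \left(\left(2 + \left(-1\right)^{2}\right) + \left(10 \cdot 0 - 1\right)\right) = 781 \left(\left(2 + 1\right) + \left(0 - 1\right)\right) = 781 \left(3 - 1\right) = 781 \cdot 2 = 1562$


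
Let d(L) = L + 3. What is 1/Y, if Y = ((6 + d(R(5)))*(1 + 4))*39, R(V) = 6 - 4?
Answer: 1/2145 ≈ 0.00046620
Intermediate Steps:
R(V) = 2
d(L) = 3 + L
Y = 2145 (Y = ((6 + (3 + 2))*(1 + 4))*39 = ((6 + 5)*5)*39 = (11*5)*39 = 55*39 = 2145)
1/Y = 1/2145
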